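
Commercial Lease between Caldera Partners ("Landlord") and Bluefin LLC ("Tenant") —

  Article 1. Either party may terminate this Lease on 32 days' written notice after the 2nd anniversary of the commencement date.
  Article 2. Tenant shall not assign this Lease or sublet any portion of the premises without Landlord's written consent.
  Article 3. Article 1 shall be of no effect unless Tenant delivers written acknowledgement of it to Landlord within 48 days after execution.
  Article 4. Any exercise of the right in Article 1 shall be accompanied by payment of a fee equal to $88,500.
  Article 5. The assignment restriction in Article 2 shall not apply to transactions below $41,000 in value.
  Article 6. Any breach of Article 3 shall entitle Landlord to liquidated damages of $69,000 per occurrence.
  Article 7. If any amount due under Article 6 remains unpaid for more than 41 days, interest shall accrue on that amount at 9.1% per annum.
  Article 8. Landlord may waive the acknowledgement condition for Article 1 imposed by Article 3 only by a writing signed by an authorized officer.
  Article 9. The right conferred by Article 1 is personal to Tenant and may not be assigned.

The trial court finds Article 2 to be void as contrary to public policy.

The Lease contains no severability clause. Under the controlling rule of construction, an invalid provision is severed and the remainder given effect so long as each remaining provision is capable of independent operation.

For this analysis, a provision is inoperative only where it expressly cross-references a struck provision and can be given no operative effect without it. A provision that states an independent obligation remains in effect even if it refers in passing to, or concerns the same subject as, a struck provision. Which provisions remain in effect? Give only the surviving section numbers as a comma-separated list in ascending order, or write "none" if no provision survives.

Article 2 is struck. Article 5 has no operative effect of its own apart from Article 2 and is therefore inoperative. Under the stated default rule, only provisions that cannot operate independently fall away; the rest are enforced. That leaves Article 1, Article 3, Article 4, Article 6, Article 7, Article 8, and Article 9 in effect.

1, 3, 4, 6, 7, 8, 9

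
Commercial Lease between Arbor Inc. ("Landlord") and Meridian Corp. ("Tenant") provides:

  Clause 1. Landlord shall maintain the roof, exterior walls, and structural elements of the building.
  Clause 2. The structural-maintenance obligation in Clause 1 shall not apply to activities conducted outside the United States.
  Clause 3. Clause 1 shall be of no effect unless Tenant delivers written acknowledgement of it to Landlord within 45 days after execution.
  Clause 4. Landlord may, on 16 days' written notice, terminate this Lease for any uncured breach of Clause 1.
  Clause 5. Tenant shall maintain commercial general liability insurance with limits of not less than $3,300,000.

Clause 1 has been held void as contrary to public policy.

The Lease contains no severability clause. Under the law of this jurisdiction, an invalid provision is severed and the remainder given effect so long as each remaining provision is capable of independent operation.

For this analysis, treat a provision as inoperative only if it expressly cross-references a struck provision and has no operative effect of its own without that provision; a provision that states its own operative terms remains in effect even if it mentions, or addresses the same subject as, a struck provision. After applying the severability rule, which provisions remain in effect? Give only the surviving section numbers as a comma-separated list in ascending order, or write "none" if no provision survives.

5

Clause 1 is struck. Clause 2 has no operative effect of its own apart from Clause 1 and is therefore inoperative. Clause 3 has no operative effect of its own apart from Clause 1 and is therefore inoperative. Clause 4 has no operative effect of its own apart from Clause 1 and is therefore inoperative. With no severability clause, the stated default rule severs what cannot stand and enforces each remaining provision that can operate on its own. Only Clause 5 remains in effect.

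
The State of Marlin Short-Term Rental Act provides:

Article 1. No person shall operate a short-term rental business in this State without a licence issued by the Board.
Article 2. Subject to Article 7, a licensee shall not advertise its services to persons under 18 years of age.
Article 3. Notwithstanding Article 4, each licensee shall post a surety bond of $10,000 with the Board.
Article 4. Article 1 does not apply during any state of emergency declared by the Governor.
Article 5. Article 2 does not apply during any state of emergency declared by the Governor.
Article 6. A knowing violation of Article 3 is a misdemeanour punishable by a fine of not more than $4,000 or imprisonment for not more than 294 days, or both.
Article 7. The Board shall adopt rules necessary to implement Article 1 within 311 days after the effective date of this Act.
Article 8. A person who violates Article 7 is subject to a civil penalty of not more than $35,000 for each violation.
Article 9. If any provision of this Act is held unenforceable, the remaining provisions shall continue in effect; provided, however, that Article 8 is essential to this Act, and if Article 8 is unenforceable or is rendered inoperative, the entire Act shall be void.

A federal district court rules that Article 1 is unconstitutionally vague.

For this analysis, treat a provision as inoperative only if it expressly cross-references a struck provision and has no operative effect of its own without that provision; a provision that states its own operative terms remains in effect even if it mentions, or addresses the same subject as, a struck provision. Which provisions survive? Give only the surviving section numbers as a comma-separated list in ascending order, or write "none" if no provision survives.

none

Article 1 is struck. Article 4 has no operative effect of its own apart from Article 1 and is therefore inoperative. Article 7 merely fixes the rulemaking mandate for Article 1; with Article 1 gone it has nothing to operate on and falls away. Article 8 merely fixes the civil penalty for violating Article 7; with Article 7 gone it has nothing to operate on and falls away. Article 9 makes Article 8 an essential term, and Article 8 has been rendered inoperative by the cascade; under Article 9, the entire Act is therefore void. No provision of the Act survives.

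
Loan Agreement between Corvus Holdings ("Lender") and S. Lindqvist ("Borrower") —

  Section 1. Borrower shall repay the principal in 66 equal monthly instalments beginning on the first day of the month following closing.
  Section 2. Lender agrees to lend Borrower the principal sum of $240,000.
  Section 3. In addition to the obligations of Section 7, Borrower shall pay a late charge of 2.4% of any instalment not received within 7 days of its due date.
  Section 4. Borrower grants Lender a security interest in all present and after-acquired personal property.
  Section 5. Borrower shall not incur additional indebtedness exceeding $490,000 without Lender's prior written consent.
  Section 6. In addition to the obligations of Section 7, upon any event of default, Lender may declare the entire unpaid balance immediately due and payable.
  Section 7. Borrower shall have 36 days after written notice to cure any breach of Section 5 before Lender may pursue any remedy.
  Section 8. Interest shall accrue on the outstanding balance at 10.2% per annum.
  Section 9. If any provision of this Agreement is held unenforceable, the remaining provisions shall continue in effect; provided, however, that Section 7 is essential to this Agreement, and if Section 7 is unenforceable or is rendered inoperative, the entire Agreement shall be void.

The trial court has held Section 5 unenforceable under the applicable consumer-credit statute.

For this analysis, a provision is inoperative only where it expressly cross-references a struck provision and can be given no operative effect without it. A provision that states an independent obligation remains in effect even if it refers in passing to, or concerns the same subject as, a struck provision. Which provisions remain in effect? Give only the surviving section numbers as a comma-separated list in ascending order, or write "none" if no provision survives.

none

Section 5 is struck. Section 7 has no operative effect of its own apart from Section 5 and is therefore inoperative. Section 9 makes Section 7 an essential term, and Section 7 has been rendered inoperative by the cascade; under Section 9, the entire Agreement is therefore void. No provision of the Agreement survives.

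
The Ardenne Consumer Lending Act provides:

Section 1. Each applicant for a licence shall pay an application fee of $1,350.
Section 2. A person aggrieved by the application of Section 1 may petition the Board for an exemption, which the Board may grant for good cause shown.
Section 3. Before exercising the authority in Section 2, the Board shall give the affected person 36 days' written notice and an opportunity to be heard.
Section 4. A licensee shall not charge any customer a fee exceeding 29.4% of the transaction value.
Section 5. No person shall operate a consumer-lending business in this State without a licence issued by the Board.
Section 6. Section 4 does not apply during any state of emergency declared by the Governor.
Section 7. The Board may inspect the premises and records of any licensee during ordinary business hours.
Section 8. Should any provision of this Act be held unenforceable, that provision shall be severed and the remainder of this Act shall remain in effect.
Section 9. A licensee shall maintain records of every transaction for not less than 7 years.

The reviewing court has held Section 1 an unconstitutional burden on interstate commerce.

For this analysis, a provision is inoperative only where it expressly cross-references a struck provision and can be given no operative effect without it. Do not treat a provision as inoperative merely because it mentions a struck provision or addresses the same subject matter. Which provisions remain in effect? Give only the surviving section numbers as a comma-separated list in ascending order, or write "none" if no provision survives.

Section 1 is struck. Section 2 operates only by reference to Section 1, so it falls with Section 1. The only function of Section 3 is the notice-and-hearing requirement for Section 2, so it cannot stand once Section 2 is removed. Under the severability clause in Section 8, the remaining provisions continue in force. Section 4, Section 5, Section 6, Section 7, Section 8, and Section 9 remain in effect.

4, 5, 6, 7, 8, 9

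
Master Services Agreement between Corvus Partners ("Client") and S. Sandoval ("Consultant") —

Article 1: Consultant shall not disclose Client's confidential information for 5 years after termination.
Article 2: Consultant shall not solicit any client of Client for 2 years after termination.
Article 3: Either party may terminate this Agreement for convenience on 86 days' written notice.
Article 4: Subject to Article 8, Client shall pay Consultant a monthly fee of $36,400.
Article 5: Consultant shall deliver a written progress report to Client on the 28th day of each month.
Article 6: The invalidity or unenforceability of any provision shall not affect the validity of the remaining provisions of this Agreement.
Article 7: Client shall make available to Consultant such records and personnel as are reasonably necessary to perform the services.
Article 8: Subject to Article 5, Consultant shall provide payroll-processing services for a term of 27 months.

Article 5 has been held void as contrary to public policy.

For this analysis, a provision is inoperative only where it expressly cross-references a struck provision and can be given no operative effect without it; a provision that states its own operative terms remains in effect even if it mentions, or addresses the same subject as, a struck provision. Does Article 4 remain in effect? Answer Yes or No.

Article 5 is struck. Although Article 8 refers to Article 5, its operative terms do not depend on Article 5, so it remains in effect. No other provision's operative terms depend on Article 5. Under the severability clause in Article 6, the remaining provisions continue in force. The provisions still in force are Article 1, Article 2, Article 3, Article 4, Article 6, Article 7, and Article 8. Article 4 is among the surviving provisions, so the answer is yes.

Yes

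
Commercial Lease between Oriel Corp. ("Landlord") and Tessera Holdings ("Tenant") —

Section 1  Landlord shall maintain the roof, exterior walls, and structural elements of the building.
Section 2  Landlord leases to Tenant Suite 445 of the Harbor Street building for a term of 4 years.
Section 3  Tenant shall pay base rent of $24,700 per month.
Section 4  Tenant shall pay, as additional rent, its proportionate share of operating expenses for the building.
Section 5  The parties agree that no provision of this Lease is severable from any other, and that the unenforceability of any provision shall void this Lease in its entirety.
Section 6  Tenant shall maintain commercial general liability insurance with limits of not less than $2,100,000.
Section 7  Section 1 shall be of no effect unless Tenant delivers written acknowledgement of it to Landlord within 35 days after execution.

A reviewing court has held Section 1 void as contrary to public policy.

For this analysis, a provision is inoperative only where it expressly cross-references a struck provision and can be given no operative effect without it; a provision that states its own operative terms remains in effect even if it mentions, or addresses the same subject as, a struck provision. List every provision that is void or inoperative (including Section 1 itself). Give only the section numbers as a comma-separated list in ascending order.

1, 2, 3, 4, 5, 6, 7

Section 1 is struck. The only function of Section 7 is the acknowledgement condition for Section 1, so it cannot stand once Section 1 is removed. Section 5 provides that the Lease is not severable, so the invalidity of any one provision voids the entire Lease. No provision of the Lease survives.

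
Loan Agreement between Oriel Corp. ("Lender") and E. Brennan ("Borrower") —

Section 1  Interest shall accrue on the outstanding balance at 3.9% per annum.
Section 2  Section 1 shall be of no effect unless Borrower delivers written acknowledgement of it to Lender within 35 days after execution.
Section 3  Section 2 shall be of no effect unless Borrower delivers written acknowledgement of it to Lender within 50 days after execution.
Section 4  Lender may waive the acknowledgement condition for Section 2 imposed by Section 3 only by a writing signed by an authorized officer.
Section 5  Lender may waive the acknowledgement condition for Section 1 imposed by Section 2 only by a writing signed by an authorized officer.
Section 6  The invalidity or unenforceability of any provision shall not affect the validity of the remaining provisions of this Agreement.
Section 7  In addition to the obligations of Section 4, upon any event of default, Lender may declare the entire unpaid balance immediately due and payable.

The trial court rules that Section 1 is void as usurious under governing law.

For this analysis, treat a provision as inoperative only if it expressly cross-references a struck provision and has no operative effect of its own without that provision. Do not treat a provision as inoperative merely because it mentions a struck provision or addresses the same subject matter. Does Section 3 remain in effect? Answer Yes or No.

No

Section 1 is struck. Section 2 has no operative effect of its own apart from Section 1 and is therefore inoperative. Section 3 merely fixes the acknowledgement condition for Section 2; with Section 2 gone it has nothing to operate on and falls away. The only function of Section 5 is the waiver condition for Section 2, so it cannot stand once Section 2 is removed. The only function of Section 4 is the waiver condition for Section 3, so it cannot stand once Section 3 is removed. Section 7 mentions Section 4 but its own obligation stands independently of Section 4, so Section 7 is not affected. Under the severability clause in Section 6, the remaining provisions continue in force. Section 6 and Section 7 remain in effect. Section 3 is among the inoperative provisions, so the answer is no.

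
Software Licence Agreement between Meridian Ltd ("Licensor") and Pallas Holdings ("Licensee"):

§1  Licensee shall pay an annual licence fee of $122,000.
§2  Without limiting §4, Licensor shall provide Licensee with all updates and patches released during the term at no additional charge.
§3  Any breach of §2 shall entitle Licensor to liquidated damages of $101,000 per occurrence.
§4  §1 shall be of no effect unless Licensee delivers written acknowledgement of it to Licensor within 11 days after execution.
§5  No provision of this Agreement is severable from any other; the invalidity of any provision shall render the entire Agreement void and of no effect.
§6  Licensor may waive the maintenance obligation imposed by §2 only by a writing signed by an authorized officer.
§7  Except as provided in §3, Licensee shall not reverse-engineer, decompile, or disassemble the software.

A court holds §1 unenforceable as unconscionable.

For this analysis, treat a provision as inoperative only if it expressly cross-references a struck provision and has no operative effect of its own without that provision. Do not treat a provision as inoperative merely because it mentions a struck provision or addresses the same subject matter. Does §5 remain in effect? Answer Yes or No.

No

§1 is struck. §4 has no operative effect of its own apart from §1 and is therefore inoperative. §5 provides that the Agreement is not severable, so the invalidity of any one provision voids the entire Agreement. No provision of the Agreement survives. §5 is among the inoperative provisions, so the answer is no.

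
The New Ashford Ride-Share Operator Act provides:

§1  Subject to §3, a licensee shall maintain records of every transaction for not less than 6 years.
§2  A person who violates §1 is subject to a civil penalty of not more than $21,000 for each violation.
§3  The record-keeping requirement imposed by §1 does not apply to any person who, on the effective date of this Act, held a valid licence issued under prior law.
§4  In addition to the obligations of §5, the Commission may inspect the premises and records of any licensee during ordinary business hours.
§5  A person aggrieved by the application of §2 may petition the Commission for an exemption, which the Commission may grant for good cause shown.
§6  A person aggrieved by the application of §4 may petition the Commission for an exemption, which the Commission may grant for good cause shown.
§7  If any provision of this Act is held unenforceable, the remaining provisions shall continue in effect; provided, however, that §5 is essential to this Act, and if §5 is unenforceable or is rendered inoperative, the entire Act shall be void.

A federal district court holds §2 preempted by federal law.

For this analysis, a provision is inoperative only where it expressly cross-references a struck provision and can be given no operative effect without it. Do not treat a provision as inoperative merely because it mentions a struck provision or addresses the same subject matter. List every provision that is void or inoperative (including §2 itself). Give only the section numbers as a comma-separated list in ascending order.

1, 2, 3, 4, 5, 6, 7

§2 is struck. §5 operates only by reference to §2, so it falls with §2. §7 makes §5 an essential term, and §5 has been rendered inoperative by the cascade; under §7, the entire Act is therefore void. No provision of the Act survives.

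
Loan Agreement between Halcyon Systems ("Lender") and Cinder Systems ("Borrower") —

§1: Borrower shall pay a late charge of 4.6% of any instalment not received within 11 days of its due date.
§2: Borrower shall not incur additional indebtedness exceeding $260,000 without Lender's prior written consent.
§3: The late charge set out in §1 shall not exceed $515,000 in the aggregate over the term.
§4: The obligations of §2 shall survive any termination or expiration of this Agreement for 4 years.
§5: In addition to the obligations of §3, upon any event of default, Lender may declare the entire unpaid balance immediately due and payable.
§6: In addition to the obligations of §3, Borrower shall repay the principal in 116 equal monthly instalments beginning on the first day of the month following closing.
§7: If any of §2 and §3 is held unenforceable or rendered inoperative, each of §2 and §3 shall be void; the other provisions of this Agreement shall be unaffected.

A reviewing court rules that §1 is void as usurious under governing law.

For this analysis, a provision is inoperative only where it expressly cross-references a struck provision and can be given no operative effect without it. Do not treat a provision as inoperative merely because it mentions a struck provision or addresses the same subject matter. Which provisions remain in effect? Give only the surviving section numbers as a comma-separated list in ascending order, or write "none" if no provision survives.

§1 is struck. §3 does nothing except set the aggregate cap on the late charge by reference to §1; with §1 gone it has no independent effect and is inoperative. Although §6 refers to §3, its operative terms do not depend on §3, so it remains in effect. §5 mentions §3 but its own obligation stands independently of §3, so §5 is not affected. §7 declares §2 and §3 mutually dependent; since one of them has fallen, all of them are of no effect. That brings down §2 as well. §4 in turn depends solely on a provision now struck and likewise falls. The remainder continues in force under §7. That leaves §5, §6, and §7 in effect.

5, 6, 7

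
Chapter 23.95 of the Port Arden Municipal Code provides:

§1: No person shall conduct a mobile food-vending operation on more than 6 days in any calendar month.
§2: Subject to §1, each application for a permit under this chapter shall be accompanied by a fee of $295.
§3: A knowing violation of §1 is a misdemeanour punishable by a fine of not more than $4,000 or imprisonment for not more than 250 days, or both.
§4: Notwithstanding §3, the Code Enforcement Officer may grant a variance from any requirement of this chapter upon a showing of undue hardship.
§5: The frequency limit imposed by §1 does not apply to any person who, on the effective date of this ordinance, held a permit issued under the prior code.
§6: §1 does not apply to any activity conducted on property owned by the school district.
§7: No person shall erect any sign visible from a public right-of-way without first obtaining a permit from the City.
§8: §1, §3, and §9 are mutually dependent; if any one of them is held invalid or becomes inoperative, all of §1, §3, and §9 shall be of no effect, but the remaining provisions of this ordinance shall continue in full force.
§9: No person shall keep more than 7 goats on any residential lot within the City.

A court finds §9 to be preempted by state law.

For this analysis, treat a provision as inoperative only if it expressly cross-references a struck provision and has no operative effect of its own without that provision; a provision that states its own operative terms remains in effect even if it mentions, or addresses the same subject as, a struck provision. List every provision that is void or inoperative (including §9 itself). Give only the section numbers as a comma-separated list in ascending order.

1, 3, 5, 6, 9

§9 is struck. §2 mentions §1 but its own obligation stands independently of §1, so §2 is not affected. Although §4 refers to §3, its operative terms do not depend on §3, so it remains in effect. No other provision's operative terms depend on §9. §8 declares §1, §3, and §9 mutually dependent; since one of them has fallen, all of them are of no effect. That brings down §1 and §3 as well. §5 and §6 in turn depend solely on a provision now struck and likewise fall. The remainder continues in force under §8. The provisions still in force are §2, §4, §7, and §8.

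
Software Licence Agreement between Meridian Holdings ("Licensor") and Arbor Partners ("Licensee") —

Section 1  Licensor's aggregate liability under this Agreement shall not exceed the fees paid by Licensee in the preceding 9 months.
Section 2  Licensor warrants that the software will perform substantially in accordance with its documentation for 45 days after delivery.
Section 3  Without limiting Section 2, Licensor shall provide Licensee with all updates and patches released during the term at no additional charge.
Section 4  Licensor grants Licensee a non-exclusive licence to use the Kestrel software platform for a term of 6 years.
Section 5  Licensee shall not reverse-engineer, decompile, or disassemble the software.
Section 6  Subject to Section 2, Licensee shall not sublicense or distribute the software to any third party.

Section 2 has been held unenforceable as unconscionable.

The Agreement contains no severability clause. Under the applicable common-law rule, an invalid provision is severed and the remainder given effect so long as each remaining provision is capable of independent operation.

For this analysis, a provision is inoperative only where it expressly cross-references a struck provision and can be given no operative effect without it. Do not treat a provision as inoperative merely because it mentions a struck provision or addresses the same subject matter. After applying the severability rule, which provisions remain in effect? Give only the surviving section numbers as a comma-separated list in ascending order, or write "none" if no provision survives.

1, 3, 4, 5, 6

Section 2 is struck. Although Section 6 refers to Section 2, its operative terms do not depend on Section 2, so it remains in effect. Section 3 mentions Section 2 but its own obligation stands independently of Section 2, so Section 3 is not affected. Nothing else in the Agreement is defined by reference to Section 2. With no severability clause, the stated default rule severs what cannot stand and enforces each remaining provision that can operate on its own. Section 1, Section 3, Section 4, Section 5, and Section 6 remain in effect.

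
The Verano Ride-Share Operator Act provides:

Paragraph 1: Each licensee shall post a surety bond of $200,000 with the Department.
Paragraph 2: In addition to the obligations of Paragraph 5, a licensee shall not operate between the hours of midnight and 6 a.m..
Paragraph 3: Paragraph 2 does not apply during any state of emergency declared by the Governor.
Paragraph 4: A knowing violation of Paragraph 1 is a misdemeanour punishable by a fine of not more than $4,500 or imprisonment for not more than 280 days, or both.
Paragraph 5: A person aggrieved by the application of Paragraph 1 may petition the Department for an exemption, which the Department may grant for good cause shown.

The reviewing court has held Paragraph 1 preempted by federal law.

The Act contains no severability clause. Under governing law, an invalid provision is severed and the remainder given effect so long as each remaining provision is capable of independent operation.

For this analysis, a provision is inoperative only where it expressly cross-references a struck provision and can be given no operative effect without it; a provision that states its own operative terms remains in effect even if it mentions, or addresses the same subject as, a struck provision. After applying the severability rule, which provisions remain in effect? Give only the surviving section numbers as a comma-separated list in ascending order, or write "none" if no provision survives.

2, 3

Paragraph 1 is struck. Paragraph 4 has no operative effect of its own apart from Paragraph 1 and is therefore inoperative. Paragraph 5 has no operative effect of its own apart from Paragraph 1 and is therefore inoperative. Paragraph 2 mentions Paragraph 5 but its own obligation stands independently of Paragraph 5, so Paragraph 2 is not affected. With no severability clause, the stated default rule severs what cannot stand and enforces each remaining provision that can operate on its own. That leaves Paragraph 2 and Paragraph 3 in effect.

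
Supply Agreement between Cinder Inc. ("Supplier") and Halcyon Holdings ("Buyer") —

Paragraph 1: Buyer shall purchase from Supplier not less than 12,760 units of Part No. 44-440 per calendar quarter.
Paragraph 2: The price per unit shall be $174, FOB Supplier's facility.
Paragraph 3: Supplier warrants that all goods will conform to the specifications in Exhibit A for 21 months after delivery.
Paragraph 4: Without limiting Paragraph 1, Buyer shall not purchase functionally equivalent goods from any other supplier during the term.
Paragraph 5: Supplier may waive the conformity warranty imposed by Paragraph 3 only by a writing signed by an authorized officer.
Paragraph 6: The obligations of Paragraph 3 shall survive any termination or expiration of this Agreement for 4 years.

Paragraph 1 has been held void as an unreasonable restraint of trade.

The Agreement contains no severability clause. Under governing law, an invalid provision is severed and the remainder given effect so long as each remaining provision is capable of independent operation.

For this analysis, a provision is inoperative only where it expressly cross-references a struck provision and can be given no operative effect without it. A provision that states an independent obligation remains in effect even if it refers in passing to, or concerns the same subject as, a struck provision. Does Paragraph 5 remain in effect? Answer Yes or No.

Yes

Paragraph 1 is struck. Paragraph 4 mentions Paragraph 1 but its own obligation stands independently of Paragraph 1, so Paragraph 4 is not affected. Nothing else in the Agreement is defined by reference to Paragraph 1. With no severability clause, the stated default rule severs what cannot stand and enforces each remaining provision that can operate on its own. The provisions still in force are Paragraph 2, Paragraph 3, Paragraph 4, Paragraph 5, and Paragraph 6. Paragraph 5 is among the surviving provisions, so the answer is yes.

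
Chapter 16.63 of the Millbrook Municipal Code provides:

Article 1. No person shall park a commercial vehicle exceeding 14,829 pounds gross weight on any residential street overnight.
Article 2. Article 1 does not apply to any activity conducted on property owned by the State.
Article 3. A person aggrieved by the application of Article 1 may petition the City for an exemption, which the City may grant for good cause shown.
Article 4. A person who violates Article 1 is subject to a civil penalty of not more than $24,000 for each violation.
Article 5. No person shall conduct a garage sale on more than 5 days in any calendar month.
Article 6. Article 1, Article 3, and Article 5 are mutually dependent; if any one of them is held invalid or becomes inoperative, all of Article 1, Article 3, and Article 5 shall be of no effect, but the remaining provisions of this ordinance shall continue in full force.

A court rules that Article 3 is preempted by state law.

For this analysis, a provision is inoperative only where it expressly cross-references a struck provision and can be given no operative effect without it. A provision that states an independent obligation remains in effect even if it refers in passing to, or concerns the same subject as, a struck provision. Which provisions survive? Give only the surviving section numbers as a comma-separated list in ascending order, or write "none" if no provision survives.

6

Article 3 is struck. No other provision's operative terms depend on Article 3. Article 6 declares Article 1, Article 3, and Article 5 mutually dependent; since one of them has fallen, all of them are of no effect. That brings down Article 1 and Article 5 as well. Article 2 and Article 4 in turn depend solely on a provision now struck and likewise fall. The remainder continues in force under Article 6. Only Article 6 remains in effect.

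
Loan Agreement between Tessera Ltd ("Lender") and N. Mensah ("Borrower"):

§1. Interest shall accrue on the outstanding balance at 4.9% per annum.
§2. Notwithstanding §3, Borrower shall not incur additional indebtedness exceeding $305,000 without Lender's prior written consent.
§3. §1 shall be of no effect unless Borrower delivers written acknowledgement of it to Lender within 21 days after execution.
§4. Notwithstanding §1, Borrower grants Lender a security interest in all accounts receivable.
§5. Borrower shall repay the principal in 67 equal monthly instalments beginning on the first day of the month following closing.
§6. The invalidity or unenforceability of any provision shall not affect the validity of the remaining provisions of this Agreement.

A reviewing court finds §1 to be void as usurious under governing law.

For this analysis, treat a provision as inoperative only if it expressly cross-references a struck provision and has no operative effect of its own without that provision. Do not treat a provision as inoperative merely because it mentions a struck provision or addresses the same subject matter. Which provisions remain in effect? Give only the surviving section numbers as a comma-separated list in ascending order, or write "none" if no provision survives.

2, 4, 5, 6

§1 is struck. §3 merely fixes the acknowledgement condition for §1; with §1 gone it has nothing to operate on and falls away. Although §2 refers to §3, its operative terms do not depend on §3, so it remains in effect. Although §4 refers to §1, its operative terms do not depend on §1, so it remains in effect. Under the severability clause in §6, the remaining provisions continue in force. That leaves §2, §4, §5, and §6 in effect.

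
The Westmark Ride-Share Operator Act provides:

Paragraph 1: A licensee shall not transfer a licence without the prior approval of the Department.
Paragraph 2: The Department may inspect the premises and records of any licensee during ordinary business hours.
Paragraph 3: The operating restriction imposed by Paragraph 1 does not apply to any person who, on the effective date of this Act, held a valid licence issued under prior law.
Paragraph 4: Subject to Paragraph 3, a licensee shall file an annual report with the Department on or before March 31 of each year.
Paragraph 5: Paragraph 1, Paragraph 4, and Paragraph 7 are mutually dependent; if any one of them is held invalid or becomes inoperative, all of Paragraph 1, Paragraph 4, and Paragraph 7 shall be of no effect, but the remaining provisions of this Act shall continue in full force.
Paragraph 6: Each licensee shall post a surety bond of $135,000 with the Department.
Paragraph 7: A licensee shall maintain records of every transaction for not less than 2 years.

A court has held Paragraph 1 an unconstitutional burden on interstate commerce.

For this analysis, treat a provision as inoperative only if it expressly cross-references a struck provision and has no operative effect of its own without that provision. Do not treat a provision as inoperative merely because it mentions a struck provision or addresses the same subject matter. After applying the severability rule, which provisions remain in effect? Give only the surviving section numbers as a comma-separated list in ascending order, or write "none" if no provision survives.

2, 5, 6

Paragraph 1 is struck. Paragraph 3 has no operative effect of its own apart from Paragraph 1 and is therefore inoperative. Paragraph 5 declares Paragraph 1, Paragraph 4, and Paragraph 7 mutually dependent; since one of them has fallen, all of them are of no effect. That brings down Paragraph 4 and Paragraph 7 as well. The remainder continues in force under Paragraph 5. The provisions still in force are Paragraph 2, Paragraph 5, and Paragraph 6.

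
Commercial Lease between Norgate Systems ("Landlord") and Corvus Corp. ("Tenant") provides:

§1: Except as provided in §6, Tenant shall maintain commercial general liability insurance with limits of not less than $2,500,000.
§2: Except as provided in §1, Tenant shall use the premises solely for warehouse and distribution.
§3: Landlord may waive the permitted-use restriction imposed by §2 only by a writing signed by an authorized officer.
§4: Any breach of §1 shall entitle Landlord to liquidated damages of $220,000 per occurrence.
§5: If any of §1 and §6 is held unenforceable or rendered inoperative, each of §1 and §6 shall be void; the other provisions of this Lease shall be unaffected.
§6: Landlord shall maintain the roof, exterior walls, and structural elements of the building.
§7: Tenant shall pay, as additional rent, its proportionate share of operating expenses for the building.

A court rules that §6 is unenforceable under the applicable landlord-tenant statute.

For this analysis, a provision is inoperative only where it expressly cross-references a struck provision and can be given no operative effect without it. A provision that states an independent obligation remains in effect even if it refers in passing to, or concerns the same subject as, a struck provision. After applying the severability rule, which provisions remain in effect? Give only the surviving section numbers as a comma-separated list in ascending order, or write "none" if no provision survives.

§6 is struck. Although §2 refers to §1, its operative terms do not depend on §1, so it remains in effect. Nothing else in the Lease is defined by reference to §6. §5 declares §1 and §6 mutually dependent; since one of them has fallen, all of them are of no effect. That brings down §1 as well. §4 in turn depends solely on a provision now struck and likewise falls. The remainder continues in force under §5. §2, §3, §5, and §7 remain in effect.

2, 3, 5, 7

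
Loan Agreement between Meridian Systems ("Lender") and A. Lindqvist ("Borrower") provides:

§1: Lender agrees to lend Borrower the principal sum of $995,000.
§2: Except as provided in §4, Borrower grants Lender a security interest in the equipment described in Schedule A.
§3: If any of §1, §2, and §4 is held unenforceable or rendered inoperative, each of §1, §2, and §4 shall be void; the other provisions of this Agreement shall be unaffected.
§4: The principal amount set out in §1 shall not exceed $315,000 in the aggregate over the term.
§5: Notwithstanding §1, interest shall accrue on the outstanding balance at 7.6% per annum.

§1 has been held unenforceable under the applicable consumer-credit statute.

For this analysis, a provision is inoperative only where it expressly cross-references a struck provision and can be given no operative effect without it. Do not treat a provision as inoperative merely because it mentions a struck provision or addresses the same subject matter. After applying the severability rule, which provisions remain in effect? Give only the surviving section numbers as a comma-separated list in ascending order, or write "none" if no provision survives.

§1 is struck. §4 does nothing except set the aggregate cap on the principal amount by reference to §1; with §1 gone it has no independent effect and is inoperative. §5 mentions §1 but its own obligation stands independently of §1, so §5 is not affected. §3 declares §1, §2, and §4 mutually dependent; since one of them has fallen, all of them are of no effect. That brings down §2 as well. The remainder continues in force under §3. §3 and §5 remain in effect.

3, 5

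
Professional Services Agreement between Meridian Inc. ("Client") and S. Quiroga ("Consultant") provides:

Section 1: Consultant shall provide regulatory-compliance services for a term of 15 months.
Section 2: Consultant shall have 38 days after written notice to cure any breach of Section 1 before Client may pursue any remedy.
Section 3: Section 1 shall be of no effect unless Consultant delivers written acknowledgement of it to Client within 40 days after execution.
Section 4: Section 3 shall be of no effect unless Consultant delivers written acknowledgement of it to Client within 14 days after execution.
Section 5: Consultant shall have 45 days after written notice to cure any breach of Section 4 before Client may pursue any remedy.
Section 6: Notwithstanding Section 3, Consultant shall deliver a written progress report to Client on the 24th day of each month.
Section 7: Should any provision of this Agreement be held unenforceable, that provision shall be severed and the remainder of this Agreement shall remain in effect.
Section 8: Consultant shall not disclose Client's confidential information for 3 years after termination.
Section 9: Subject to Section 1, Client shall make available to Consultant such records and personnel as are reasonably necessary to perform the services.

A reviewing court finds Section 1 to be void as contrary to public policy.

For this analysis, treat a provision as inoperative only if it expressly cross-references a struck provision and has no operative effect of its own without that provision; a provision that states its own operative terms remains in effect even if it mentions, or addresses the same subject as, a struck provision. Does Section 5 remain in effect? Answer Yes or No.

No

Section 1 is struck. Section 2 has no operative effect of its own apart from Section 1 and is therefore inoperative. Section 3 merely fixes the acknowledgement condition for Section 1; with Section 1 gone it has nothing to operate on and falls away. The only function of Section 4 is the acknowledgement condition for Section 3, so it cannot stand once Section 3 is removed. Section 5 has no operative effect of its own apart from Section 4 and is therefore inoperative. Although Section 9 refers to Section 1, its operative terms do not depend on Section 1, so it remains in effect. Although Section 6 refers to Section 3, its operative terms do not depend on Section 3, so it remains in effect. Under the severability clause in Section 7, the remaining provisions continue in force. That leaves Section 6, Section 7, Section 8, and Section 9 in effect. Section 5 is among the inoperative provisions, so the answer is no.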